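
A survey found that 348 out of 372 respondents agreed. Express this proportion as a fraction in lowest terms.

29/31

348 = 2^2 × 3 × 29
372 = 2^2 × 3 × 31
gcd(348, 372) = 2^2 × 3 = 12.
Divide numerator and denominator by 12: 348/372 = 29/31.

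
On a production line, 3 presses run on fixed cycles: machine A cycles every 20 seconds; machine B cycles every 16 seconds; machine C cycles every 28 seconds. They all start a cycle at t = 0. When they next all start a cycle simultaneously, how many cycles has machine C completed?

20 cycles

All finish a whole number of cycles simultaneously at t = LCM of the periods.
20 = 2^2 × 5
16 = 2^4
28 = 2^2 × 7
LCM(20, 16, 28) = 2^4 × 5 × 7 = 560.
Cycles for period 28: 560 / 28 = 20.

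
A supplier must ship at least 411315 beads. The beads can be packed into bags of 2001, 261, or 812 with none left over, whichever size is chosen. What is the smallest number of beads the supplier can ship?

The number of beads must be a common multiple of 2001, 261, and 812, so a multiple of their LCM.
2001 = 3 × 23 × 29
261 = 3^2 × 29
812 = 2^2 × 7 × 29
LCM(2001, 261, 812) = 2^2 × 3^2 × 7 × 23 × 29 = 168084.
Smallest multiple of 168084 that is ≥ 411315: ⌈411315/168084⌉ × 168084 = 3 × 168084 = 504252.

504252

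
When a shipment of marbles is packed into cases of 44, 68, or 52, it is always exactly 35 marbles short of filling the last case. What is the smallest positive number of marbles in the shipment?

Being 35 short of a full case of size k means N ≡ −35 (mod k), i.e. N + 35 is a multiple of each size.
44 = 2^2 × 11
68 = 2^2 × 17
52 = 2^2 × 13
LCM(44, 68, 52) = 2^2 × 11 × 13 × 17 = 9724.
Smallest positive N is 9724 − 35 = 9689.

9689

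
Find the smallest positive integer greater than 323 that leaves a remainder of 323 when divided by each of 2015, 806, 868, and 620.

56743

N − 323 must be a common multiple of 2015, 806, 868, and 620.
2015 = 5 × 13 × 31
806 = 2 × 13 × 31
868 = 2^2 × 7 × 31
620 = 2^2 × 5 × 31
LCM(2015, 806, 868, 620) = 2^2 × 5 × 7 × 13 × 31 = 56420.
Smallest N > 323 is LCM + 323 = 56420 + 323 = 56743.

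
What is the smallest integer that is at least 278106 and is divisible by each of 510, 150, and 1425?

The integer must be a common multiple of 510, 150, and 1425, so a multiple of their LCM.
510 = 2 × 3 × 5 × 17
150 = 2 × 3 × 5^2
1425 = 3 × 5^2 × 19
LCM(510, 150, 1425) = 2 × 3 × 5^2 × 17 × 19 = 48450.
Smallest multiple of 48450 that is ≥ 278106: ⌈278106/48450⌉ × 48450 = 6 × 48450 = 290700.

290700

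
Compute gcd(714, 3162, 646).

714 = 2 × 3 × 7 × 17
3162 = 2 × 3 × 17 × 31
646 = 2 × 17 × 19
gcd(714, 3162, 646) = 2 × 17 = 34.

34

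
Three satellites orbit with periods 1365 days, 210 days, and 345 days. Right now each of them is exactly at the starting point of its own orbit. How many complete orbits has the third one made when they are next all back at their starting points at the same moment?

182 orbits

They are all back at their starting positions together after one LCM of the periods.
1365 = 3 × 5 × 7 × 13
210 = 2 × 3 × 5 × 7
345 = 3 × 5 × 23
LCM(1365, 210, 345) = 2 × 3 × 5 × 7 × 13 × 23 = 62790.
Orbits for period 345: 62790 / 345 = 182.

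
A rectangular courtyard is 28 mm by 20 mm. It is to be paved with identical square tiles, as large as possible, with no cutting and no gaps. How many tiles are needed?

35

Tile side = gcd(28, 20).
28 = 2^2 × 7
20 = 2^2 × 5
gcd(28, 20) = 2^2 = 4.
Tiles: (28/4) × (20/4) = 7 × 5 = 35.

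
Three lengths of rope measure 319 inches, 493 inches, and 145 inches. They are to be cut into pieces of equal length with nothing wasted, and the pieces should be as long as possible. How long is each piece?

Each piece length must divide every original length, so the longest possible is gcd(319, 493, 145).
319 = 11 × 29
493 = 17 × 29
145 = 5 × 29
gcd(319, 493, 145) = 29.

29 inches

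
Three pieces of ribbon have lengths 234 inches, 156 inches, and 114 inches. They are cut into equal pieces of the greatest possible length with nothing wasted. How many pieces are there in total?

Piece length = gcd(234, 156, 114).
234 = 2 × 3^2 × 13
156 = 2^2 × 3 × 13
114 = 2 × 3 × 19
gcd(234, 156, 114) = 2 × 3 = 6.
Total pieces = 234/6 + 156/6 + 114/6 = 39 + 26 + 19 = 84.

84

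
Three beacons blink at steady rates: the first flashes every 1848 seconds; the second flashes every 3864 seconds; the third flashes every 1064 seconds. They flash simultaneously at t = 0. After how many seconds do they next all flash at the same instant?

807576 seconds

We need the least common multiple of the intervals.
1848 = 2^3 × 3 × 7 × 11
3864 = 2^3 × 3 × 7 × 23
1064 = 2^3 × 7 × 19
LCM(1848, 3864, 1064) = 2^3 × 3 × 7 × 11 × 19 × 23 = 807576.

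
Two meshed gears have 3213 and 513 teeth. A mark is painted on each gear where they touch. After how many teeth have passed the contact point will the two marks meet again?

We need the least common multiple of the intervals.
3213 = 3^3 × 7 × 17
513 = 3^3 × 19
LCM(3213, 513) = 3^3 × 7 × 17 × 19 = 61047.

61047 teeth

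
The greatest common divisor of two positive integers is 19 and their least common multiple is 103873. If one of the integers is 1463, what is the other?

For two integers, gcd × lcm = product, so the other is (19 × 103873) / 1463 = 1973587 / 1463 = 1349.

1349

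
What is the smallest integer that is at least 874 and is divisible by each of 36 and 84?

The integer must be a common multiple of 36 and 84, so a multiple of their LCM.
36 = 2^2 × 3^2
84 = 2^2 × 3 × 7
LCM(36, 84) = 2^2 × 3^2 × 7 = 252.
Smallest multiple of 252 that is ≥ 874: ⌈874/252⌉ × 252 = 4 × 252 = 1008.

1008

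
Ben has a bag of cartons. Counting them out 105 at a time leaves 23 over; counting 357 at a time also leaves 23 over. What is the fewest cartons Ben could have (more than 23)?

1808

N − 23 must be a common multiple of 105 and 357.
105 = 3 × 5 × 7
357 = 3 × 7 × 17
LCM(105, 357) = 3 × 5 × 7 × 17 = 1785.
Smallest N > 23 is LCM + 23 = 1785 + 23 = 1808.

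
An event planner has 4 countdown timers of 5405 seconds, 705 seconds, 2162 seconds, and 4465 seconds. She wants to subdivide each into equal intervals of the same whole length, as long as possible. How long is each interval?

47 seconds

The interval must divide each timer length; the longest such is the gcd.
5405 = 5 × 23 × 47
705 = 3 × 5 × 47
2162 = 2 × 23 × 47
4465 = 5 × 19 × 47
gcd(5405, 705, 2162, 4465) = 47.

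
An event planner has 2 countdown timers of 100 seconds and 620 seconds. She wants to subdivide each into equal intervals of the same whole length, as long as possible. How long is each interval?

The interval must divide each timer length; the longest such is the gcd.
100 = 2^2 × 5^2
620 = 2^2 × 5 × 31
gcd(100, 620) = 2^2 × 5 = 20.

20 seconds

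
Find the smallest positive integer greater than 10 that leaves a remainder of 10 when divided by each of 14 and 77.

164

N − 10 must be a common multiple of 14 and 77.
14 = 2 × 7
77 = 7 × 11
LCM(14, 77) = 2 × 7 × 11 = 154.
Smallest N > 10 is LCM + 10 = 154 + 10 = 164.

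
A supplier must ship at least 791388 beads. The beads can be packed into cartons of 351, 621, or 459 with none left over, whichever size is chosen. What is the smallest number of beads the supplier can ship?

The number of beads must be a common multiple of 351, 621, and 459, so a multiple of their LCM.
351 = 3^3 × 13
621 = 3^3 × 23
459 = 3^3 × 17
LCM(351, 621, 459) = 3^3 × 13 × 17 × 23 = 137241.
Smallest multiple of 137241 that is ≥ 791388: ⌈791388/137241⌉ × 137241 = 6 × 137241 = 823446.

823446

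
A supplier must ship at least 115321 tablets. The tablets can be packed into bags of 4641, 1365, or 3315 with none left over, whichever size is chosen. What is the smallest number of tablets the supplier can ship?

116025

The number of tablets must be a common multiple of 4641, 1365, and 3315, so a multiple of their LCM.
4641 = 3 × 7 × 13 × 17
1365 = 3 × 5 × 7 × 13
3315 = 3 × 5 × 13 × 17
LCM(4641, 1365, 3315) = 3 × 5 × 7 × 13 × 17 = 23205.
Smallest multiple of 23205 that is ≥ 115321: ⌈115321/23205⌉ × 23205 = 5 × 23205 = 116025.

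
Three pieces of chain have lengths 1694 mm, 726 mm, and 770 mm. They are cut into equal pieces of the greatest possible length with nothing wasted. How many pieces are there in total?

145

Piece length = gcd(1694, 726, 770).
1694 = 2 × 7 × 11^2
726 = 2 × 3 × 11^2
770 = 2 × 5 × 7 × 11
gcd(1694, 726, 770) = 2 × 11 = 22.
Total pieces = 1694/22 + 726/22 + 770/22 = 77 + 33 + 35 = 145.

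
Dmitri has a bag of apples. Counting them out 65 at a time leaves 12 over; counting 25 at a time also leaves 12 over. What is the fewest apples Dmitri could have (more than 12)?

337

N − 12 must be a common multiple of 65 and 25.
65 = 5 × 13
25 = 5^2
LCM(65, 25) = 5^2 × 13 = 325.
Smallest N > 12 is LCM + 12 = 325 + 12 = 337.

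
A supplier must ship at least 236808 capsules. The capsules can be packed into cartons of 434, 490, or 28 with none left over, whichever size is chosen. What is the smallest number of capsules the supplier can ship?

243040

The number of capsules must be a common multiple of 434, 490, and 28, so a multiple of their LCM.
434 = 2 × 7 × 31
490 = 2 × 5 × 7^2
28 = 2^2 × 7
LCM(434, 490, 28) = 2^2 × 5 × 7^2 × 31 = 30380.
Smallest multiple of 30380 that is ≥ 236808: ⌈236808/30380⌉ × 30380 = 8 × 30380 = 243040.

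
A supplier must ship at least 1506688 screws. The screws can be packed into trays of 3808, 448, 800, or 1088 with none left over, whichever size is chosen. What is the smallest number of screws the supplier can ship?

The number of screws must be a common multiple of 3808, 448, 800, and 1088, so a multiple of their LCM.
3808 = 2^5 × 7 × 17
448 = 2^6 × 7
800 = 2^5 × 5^2
1088 = 2^6 × 17
LCM(3808, 448, 800, 1088) = 2^6 × 5^2 × 7 × 17 = 190400.
Smallest multiple of 190400 that is ≥ 1506688: ⌈1506688/190400⌉ × 190400 = 8 × 190400 = 1523200.

1523200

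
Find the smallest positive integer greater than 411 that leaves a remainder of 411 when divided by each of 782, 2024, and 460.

N − 411 must be a common multiple of 782, 2024, and 460.
782 = 2 × 17 × 23
2024 = 2^3 × 11 × 23
460 = 2^2 × 5 × 23
LCM(782, 2024, 460) = 2^3 × 5 × 11 × 17 × 23 = 172040.
Smallest N > 411 is LCM + 411 = 172040 + 411 = 172451.

172451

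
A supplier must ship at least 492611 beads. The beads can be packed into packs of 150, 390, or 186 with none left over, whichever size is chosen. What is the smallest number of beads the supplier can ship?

The number of beads must be a common multiple of 150, 390, and 186, so a multiple of their LCM.
150 = 2 × 3 × 5^2
390 = 2 × 3 × 5 × 13
186 = 2 × 3 × 31
LCM(150, 390, 186) = 2 × 3 × 5^2 × 13 × 31 = 60450.
Smallest multiple of 60450 that is ≥ 492611: ⌈492611/60450⌉ × 60450 = 9 × 60450 = 544050.

544050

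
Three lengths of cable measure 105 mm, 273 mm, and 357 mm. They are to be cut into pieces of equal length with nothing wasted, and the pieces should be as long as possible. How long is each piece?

Each piece length must divide every original length, so the longest possible is gcd(105, 273, 357).
105 = 3 × 5 × 7
273 = 3 × 7 × 13
357 = 3 × 7 × 17
gcd(105, 273, 357) = 3 × 7 = 21.

21 mm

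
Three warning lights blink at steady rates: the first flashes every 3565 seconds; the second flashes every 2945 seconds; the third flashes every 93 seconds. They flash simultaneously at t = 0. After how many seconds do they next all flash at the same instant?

We need the least common multiple of the intervals.
3565 = 5 × 23 × 31
2945 = 5 × 19 × 31
93 = 3 × 31
LCM(3565, 2945, 93) = 3 × 5 × 19 × 23 × 31 = 203205.

203205 seconds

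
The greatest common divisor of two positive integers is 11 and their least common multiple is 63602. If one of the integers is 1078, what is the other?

For two integers, gcd × lcm = product, so the other is (11 × 63602) / 1078 = 699622 / 1078 = 649.

649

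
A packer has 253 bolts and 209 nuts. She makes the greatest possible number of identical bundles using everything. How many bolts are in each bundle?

23

Number of bundles = gcd(253, 209).
253 = 11 × 23
209 = 11 × 19
gcd(253, 209) = 11.
bolts per bundle = 253 / 11 = 23.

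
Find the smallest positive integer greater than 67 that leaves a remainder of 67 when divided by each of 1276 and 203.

N − 67 must be a common multiple of 1276 and 203.
1276 = 2^2 × 11 × 29
203 = 7 × 29
LCM(1276, 203) = 2^2 × 7 × 11 × 29 = 8932.
Smallest N > 67 is LCM + 67 = 8932 + 67 = 8999.

8999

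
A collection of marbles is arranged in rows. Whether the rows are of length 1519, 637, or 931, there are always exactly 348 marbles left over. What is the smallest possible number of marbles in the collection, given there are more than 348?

N − 348 must be a common multiple of 1519, 637, and 931.
1519 = 7^2 × 31
637 = 7^2 × 13
931 = 7^2 × 19
LCM(1519, 637, 931) = 7^2 × 13 × 19 × 31 = 375193.
Smallest N > 348 is LCM + 348 = 375193 + 348 = 375541.

375541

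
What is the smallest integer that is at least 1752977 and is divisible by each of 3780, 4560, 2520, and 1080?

The integer must be a common multiple of 3780, 4560, 2520, and 1080, so a multiple of their LCM.
3780 = 2^2 × 3^3 × 5 × 7
4560 = 2^4 × 3 × 5 × 19
2520 = 2^3 × 3^2 × 5 × 7
1080 = 2^3 × 3^3 × 5
LCM(3780, 4560, 2520, 1080) = 2^4 × 3^3 × 5 × 7 × 19 = 287280.
Smallest multiple of 287280 that is ≥ 1752977: ⌈1752977/287280⌉ × 287280 = 7 × 287280 = 2010960.

2010960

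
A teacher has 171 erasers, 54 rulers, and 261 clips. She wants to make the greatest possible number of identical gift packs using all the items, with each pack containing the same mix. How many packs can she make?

The pack count must divide each quantity, so the greatest is gcd(171, 54, 261).
171 = 3^2 × 19
54 = 2 × 3^3
261 = 3^2 × 29
gcd(171, 54, 261) = 3^2 = 9.

9 packs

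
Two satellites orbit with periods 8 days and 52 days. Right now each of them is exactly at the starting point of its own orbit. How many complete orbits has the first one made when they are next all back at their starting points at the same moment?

All finish a whole number of cycles simultaneously at t = LCM of the periods.
8 = 2^3
52 = 2^2 × 13
LCM(8, 52) = 2^3 × 13 = 104.
Orbits for period 8: 104 / 8 = 13.

13 orbits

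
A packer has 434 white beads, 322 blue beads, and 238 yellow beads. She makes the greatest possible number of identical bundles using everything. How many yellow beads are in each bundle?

Number of bundles = gcd(434, 322, 238).
434 = 2 × 7 × 31
322 = 2 × 7 × 23
238 = 2 × 7 × 17
gcd(434, 322, 238) = 2 × 7 = 14.
yellow beads per bundle = 238 / 14 = 17.

17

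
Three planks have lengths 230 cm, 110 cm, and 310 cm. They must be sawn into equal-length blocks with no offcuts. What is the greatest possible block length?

10 cm

This is the greatest common divisor of 230, 110, and 310.
230 = 2 × 5 × 23
110 = 2 × 5 × 11
310 = 2 × 5 × 31
gcd(230, 110, 310) = 2 × 5 = 10.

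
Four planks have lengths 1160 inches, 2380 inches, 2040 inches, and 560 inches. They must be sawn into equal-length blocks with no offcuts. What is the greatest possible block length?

This is the greatest common divisor of 1160, 2380, 2040, and 560.
1160 = 2^3 × 5 × 29
2380 = 2^2 × 5 × 7 × 17
2040 = 2^3 × 3 × 5 × 17
560 = 2^4 × 5 × 7
gcd(1160, 2380, 2040, 560) = 2^2 × 5 = 20.

20 inches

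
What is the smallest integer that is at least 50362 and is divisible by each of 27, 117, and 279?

The integer must be a common multiple of 27, 117, and 279, so a multiple of their LCM.
27 = 3^3
117 = 3^2 × 13
279 = 3^2 × 31
LCM(27, 117, 279) = 3^3 × 13 × 31 = 10881.
Smallest multiple of 10881 that is ≥ 50362: ⌈50362/10881⌉ × 10881 = 5 × 10881 = 54405.

54405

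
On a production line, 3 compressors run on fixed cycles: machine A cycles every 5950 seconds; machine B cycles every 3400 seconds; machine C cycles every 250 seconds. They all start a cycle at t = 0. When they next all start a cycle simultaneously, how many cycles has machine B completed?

They are all back at their starting positions together after one LCM of the periods.
5950 = 2 × 5^2 × 7 × 17
3400 = 2^3 × 5^2 × 17
250 = 2 × 5^3
LCM(5950, 3400, 250) = 2^3 × 5^3 × 7 × 17 = 119000.
Cycles for period 3400: 119000 / 3400 = 35.

35 cycles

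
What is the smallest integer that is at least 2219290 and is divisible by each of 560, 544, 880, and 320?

2513280

The integer must be a common multiple of 560, 544, 880, and 320, so a multiple of their LCM.
560 = 2^4 × 5 × 7
544 = 2^5 × 17
880 = 2^4 × 5 × 11
320 = 2^6 × 5
LCM(560, 544, 880, 320) = 2^6 × 5 × 7 × 11 × 17 = 418880.
Smallest multiple of 418880 that is ≥ 2219290: ⌈2219290/418880⌉ × 418880 = 6 × 418880 = 2513280.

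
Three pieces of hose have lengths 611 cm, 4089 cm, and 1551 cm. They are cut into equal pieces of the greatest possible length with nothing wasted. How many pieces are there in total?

Piece length = gcd(611, 4089, 1551).
611 = 13 × 47
4089 = 3 × 29 × 47
1551 = 3 × 11 × 47
gcd(611, 4089, 1551) = 47.
Total pieces = 611/47 + 4089/47 + 1551/47 = 13 + 87 + 33 = 133.

133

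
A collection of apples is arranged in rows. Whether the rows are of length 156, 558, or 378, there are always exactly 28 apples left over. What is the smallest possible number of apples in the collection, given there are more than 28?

N − 28 must be a common multiple of 156, 558, and 378.
156 = 2^2 × 3 × 13
558 = 2 × 3^2 × 31
378 = 2 × 3^3 × 7
LCM(156, 558, 378) = 2^2 × 3^3 × 7 × 13 × 31 = 304668.
Smallest N > 28 is LCM + 28 = 304668 + 28 = 304696.

304696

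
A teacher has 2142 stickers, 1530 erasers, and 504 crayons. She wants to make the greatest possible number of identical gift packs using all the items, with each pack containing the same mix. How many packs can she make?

18 packs

The pack count must divide each quantity, so the greatest is gcd(2142, 1530, 504).
2142 = 2 × 3^2 × 7 × 17
1530 = 2 × 3^2 × 5 × 17
504 = 2^3 × 3^2 × 7
gcd(2142, 1530, 504) = 2 × 3^2 = 18.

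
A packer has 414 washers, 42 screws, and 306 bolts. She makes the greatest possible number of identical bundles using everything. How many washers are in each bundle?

Number of bundles = gcd(414, 42, 306).
414 = 2 × 3^2 × 23
42 = 2 × 3 × 7
306 = 2 × 3^2 × 17
gcd(414, 42, 306) = 2 × 3 = 6.
washers per bundle = 414 / 6 = 69.

69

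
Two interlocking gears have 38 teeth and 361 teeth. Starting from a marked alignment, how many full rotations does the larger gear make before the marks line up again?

2 rotations

The first common completion time is the LCM of the periods.
38 = 2 × 19
361 = 19^2
LCM(38, 361) = 2 × 19^2 = 722.
Rotations for period 361: 722 / 361 = 2.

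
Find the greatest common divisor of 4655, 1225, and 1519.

49

4655 = 5 × 7^2 × 19
1225 = 5^2 × 7^2
1519 = 7^2 × 31
gcd(4655, 1225, 1519) = 7^2 = 49.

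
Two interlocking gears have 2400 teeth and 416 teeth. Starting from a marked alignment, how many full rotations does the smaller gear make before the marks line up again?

75 rotations

They are all back at their starting positions together after one LCM of the periods.
2400 = 2^5 × 3 × 5^2
416 = 2^5 × 13
LCM(2400, 416) = 2^5 × 3 × 5^2 × 13 = 31200.
Rotations for period 416: 31200 / 416 = 75.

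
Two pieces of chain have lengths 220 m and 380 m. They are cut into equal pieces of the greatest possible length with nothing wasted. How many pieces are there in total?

Piece length = gcd(220, 380).
220 = 2^2 × 5 × 11
380 = 2^2 × 5 × 19
gcd(220, 380) = 2^2 × 5 = 20.
Total pieces = 220/20 + 380/20 = 11 + 19 = 30.

30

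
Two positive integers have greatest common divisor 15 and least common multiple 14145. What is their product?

212175

For any two positive integers, gcd × lcm = product = 15 × 14145 = 212175.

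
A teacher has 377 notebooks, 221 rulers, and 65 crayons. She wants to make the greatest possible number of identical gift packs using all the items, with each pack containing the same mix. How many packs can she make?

The pack count must divide each quantity, so the greatest is gcd(377, 221, 65).
377 = 13 × 29
221 = 13 × 17
65 = 5 × 13
gcd(377, 221, 65) = 13.

13 packs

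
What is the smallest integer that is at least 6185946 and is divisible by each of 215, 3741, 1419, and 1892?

6584160

The integer must be a common multiple of 215, 3741, 1419, and 1892, so a multiple of their LCM.
215 = 5 × 43
3741 = 3 × 29 × 43
1419 = 3 × 11 × 43
1892 = 2^2 × 11 × 43
LCM(215, 3741, 1419, 1892) = 2^2 × 3 × 5 × 11 × 29 × 43 = 823020.
Smallest multiple of 823020 that is ≥ 6185946: ⌈6185946/823020⌉ × 823020 = 8 × 823020 = 6584160.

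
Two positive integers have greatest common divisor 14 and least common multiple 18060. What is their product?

For any two positive integers, gcd × lcm = product = 14 × 18060 = 252840.

252840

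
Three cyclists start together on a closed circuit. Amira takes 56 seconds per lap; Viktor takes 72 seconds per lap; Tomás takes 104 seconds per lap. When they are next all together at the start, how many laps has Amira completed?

The first common completion time is the LCM of the periods.
56 = 2^3 × 7
72 = 2^3 × 3^2
104 = 2^3 × 13
LCM(56, 72, 104) = 2^3 × 3^2 × 7 × 13 = 6552.
Laps for period 56: 6552 / 56 = 117.

117 laps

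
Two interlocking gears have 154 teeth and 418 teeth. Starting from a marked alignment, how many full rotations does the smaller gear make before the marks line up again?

The first common completion time is the LCM of the periods.
154 = 2 × 7 × 11
418 = 2 × 11 × 19
LCM(154, 418) = 2 × 7 × 11 × 19 = 2926.
Rotations for period 154: 2926 / 154 = 19.

19 rotations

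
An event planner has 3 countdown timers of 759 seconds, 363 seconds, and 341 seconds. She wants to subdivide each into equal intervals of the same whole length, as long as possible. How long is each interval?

The interval must divide each timer length; the longest such is the gcd.
759 = 3 × 11 × 23
363 = 3 × 11^2
341 = 11 × 31
gcd(759, 363, 341) = 11.

11 seconds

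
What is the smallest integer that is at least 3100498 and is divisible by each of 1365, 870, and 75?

The integer must be a common multiple of 1365, 870, and 75, so a multiple of their LCM.
1365 = 3 × 5 × 7 × 13
870 = 2 × 3 × 5 × 29
75 = 3 × 5^2
LCM(1365, 870, 75) = 2 × 3 × 5^2 × 7 × 13 × 29 = 395850.
Smallest multiple of 395850 that is ≥ 3100498: ⌈3100498/395850⌉ × 395850 = 8 × 395850 = 3166800.

3166800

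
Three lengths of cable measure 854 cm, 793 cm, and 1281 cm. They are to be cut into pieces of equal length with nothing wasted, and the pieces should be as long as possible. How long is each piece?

The greatest length dividing all of 854, 793, and 1281 is their gcd.
854 = 2 × 7 × 61
793 = 13 × 61
1281 = 3 × 7 × 61
gcd(854, 793, 1281) = 61.

61 cm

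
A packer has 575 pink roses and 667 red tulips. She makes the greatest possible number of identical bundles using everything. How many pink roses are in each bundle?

25

Number of bundles = gcd(575, 667).
575 = 5^2 × 23
667 = 23 × 29
gcd(575, 667) = 23.
pink roses per bundle = 575 / 23 = 25.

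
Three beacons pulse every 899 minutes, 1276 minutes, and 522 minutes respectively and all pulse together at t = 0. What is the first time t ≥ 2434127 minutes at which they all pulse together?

Joint pulses occur at multiples of LCM(899, 1276, 522).
899 = 29 × 31
1276 = 2^2 × 11 × 29
522 = 2 × 3^2 × 29
LCM(899, 1276, 522) = 2^2 × 3^2 × 11 × 29 × 31 = 356004.
Smallest multiple of 356004 that is ≥ 2434127: ⌈2434127/356004⌉ × 356004 = 7 × 356004 = 2492028.

2492028 minutes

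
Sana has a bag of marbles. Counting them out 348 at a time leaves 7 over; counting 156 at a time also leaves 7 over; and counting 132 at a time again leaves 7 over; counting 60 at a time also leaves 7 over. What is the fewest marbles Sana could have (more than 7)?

N − 7 must be a common multiple of 348, 156, 132, and 60.
348 = 2^2 × 3 × 29
156 = 2^2 × 3 × 13
132 = 2^2 × 3 × 11
60 = 2^2 × 3 × 5
LCM(348, 156, 132, 60) = 2^2 × 3 × 5 × 11 × 13 × 29 = 248820.
Smallest N > 7 is LCM + 7 = 248820 + 7 = 248827.

248827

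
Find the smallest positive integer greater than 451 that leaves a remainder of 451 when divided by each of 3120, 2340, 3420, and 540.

N − 451 must be a common multiple of 3120, 2340, 3420, and 540.
3120 = 2^4 × 3 × 5 × 13
2340 = 2^2 × 3^2 × 5 × 13
3420 = 2^2 × 3^2 × 5 × 19
540 = 2^2 × 3^3 × 5
LCM(3120, 2340, 3420, 540) = 2^4 × 3^3 × 5 × 13 × 19 = 533520.
Smallest N > 451 is LCM + 451 = 533520 + 451 = 533971.

533971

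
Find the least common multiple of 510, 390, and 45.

510 = 2 × 3 × 5 × 17
390 = 2 × 3 × 5 × 13
45 = 3^2 × 5
LCM(510, 390, 45) = 2 × 3^2 × 5 × 13 × 17 = 19890.

19890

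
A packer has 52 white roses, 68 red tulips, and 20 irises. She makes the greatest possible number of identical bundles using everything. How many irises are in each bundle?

Number of bundles = gcd(52, 68, 20).
52 = 2^2 × 13
68 = 2^2 × 17
20 = 2^2 × 5
gcd(52, 68, 20) = 2^2 = 4.
irises per bundle = 20 / 4 = 5.

5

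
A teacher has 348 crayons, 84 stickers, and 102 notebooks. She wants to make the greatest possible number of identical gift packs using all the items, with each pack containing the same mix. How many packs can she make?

The pack count must divide each quantity, so the greatest is gcd(348, 84, 102).
348 = 2^2 × 3 × 29
84 = 2^2 × 3 × 7
102 = 2 × 3 × 17
gcd(348, 84, 102) = 2 × 3 = 6.

6 packs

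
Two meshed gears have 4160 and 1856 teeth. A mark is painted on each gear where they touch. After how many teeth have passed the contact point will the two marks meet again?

The first simultaneous occurrence is after LCM of the individual periods.
4160 = 2^6 × 5 × 13
1856 = 2^6 × 29
LCM(4160, 1856) = 2^6 × 5 × 13 × 29 = 120640.

120640 teeth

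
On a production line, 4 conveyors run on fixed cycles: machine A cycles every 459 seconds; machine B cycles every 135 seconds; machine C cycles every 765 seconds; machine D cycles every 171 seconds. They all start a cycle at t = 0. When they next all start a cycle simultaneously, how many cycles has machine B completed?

323 cycles

All finish a whole number of cycles simultaneously at t = LCM of the periods.
459 = 3^3 × 17
135 = 3^3 × 5
765 = 3^2 × 5 × 17
171 = 3^2 × 19
LCM(459, 135, 765, 171) = 3^3 × 5 × 17 × 19 = 43605.
Cycles for period 135: 43605 / 135 = 323.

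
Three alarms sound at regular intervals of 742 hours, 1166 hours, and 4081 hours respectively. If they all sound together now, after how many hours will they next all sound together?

8162 hours

They coincide at every common multiple of the periods; the first is the LCM.
742 = 2 × 7 × 53
1166 = 2 × 11 × 53
4081 = 7 × 11 × 53
LCM(742, 1166, 4081) = 2 × 7 × 11 × 53 = 8162.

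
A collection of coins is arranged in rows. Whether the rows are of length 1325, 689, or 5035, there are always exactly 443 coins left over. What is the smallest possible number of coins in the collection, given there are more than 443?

327718

N − 443 must be a common multiple of 1325, 689, and 5035.
1325 = 5^2 × 53
689 = 13 × 53
5035 = 5 × 19 × 53
LCM(1325, 689, 5035) = 5^2 × 13 × 19 × 53 = 327275.
Smallest N > 443 is LCM + 443 = 327275 + 443 = 327718.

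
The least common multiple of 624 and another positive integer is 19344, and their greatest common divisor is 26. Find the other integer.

806

gcd × lcm = product of the two integers, so the other integer is (26 × 19344) / 624 = 806.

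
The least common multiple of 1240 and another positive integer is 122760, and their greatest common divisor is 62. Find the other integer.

6138

gcd × lcm = product of the two integers, so the other integer is (62 × 122760) / 1240 = 6138.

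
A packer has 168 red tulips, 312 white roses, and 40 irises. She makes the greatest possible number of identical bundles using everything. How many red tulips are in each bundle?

Number of bundles = gcd(168, 312, 40).
168 = 2^3 × 3 × 7
312 = 2^3 × 3 × 13
40 = 2^3 × 5
gcd(168, 312, 40) = 2^3 = 8.
red tulips per bundle = 168 / 8 = 21.

21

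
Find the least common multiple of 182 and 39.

182 = 2 × 7 × 13
39 = 3 × 13
LCM(182, 39) = 2 × 3 × 7 × 13 = 546.

546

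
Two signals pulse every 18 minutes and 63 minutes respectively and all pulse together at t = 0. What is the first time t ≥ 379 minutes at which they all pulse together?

Joint pulses occur at multiples of LCM(18, 63).
18 = 2 × 3^2
63 = 3^2 × 7
LCM(18, 63) = 2 × 3^2 × 7 = 126.
Smallest multiple of 126 that is ≥ 379: ⌈379/126⌉ × 126 = 4 × 126 = 504.

504 minutes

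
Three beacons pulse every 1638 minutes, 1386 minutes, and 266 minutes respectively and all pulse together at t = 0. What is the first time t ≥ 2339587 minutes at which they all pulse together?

Joint pulses occur at multiples of LCM(1638, 1386, 266).
1638 = 2 × 3^2 × 7 × 13
1386 = 2 × 3^2 × 7 × 11
266 = 2 × 7 × 19
LCM(1638, 1386, 266) = 2 × 3^2 × 7 × 11 × 13 × 19 = 342342.
Smallest multiple of 342342 that is ≥ 2339587: ⌈2339587/342342⌉ × 342342 = 7 × 342342 = 2396394.

2396394 minutes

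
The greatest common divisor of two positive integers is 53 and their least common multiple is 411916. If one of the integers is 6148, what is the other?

3551

For two integers, gcd × lcm = product, so the other is (53 × 411916) / 6148 = 21831548 / 6148 = 3551.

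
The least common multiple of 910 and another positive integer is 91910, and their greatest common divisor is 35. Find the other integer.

3535

gcd × lcm = product of the two integers, so the other integer is (35 × 91910) / 910 = 3535.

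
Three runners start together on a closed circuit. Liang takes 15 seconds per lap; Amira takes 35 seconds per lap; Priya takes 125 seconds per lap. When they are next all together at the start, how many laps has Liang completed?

They are all back at their starting positions together after one LCM of the periods.
15 = 3 × 5
35 = 5 × 7
125 = 5^3
LCM(15, 35, 125) = 3 × 5^3 × 7 = 2625.
Laps for period 15: 2625 / 15 = 175.

175 laps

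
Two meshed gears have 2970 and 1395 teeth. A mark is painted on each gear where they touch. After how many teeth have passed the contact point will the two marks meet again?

92070 teeth

The first simultaneous occurrence is after LCM of the individual periods.
2970 = 2 × 3^3 × 5 × 11
1395 = 3^2 × 5 × 31
LCM(2970, 1395) = 2 × 3^3 × 5 × 11 × 31 = 92070.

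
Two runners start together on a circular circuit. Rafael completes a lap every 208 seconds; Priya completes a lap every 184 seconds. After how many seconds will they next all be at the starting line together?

The first simultaneous occurrence is after LCM of the individual periods.
208 = 2^4 × 13
184 = 2^3 × 23
LCM(208, 184) = 2^4 × 13 × 23 = 4784.

4784 seconds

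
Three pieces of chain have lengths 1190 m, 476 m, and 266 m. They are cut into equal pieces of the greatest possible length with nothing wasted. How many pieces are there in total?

138

Piece length = gcd(1190, 476, 266).
1190 = 2 × 5 × 7 × 17
476 = 2^2 × 7 × 17
266 = 2 × 7 × 19
gcd(1190, 476, 266) = 2 × 7 = 14.
Total pieces = 1190/14 + 476/14 + 266/14 = 85 + 34 + 19 = 138.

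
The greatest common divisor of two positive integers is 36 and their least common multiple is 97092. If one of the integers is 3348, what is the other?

For two integers, gcd × lcm = product, so the other is (36 × 97092) / 3348 = 3495312 / 3348 = 1044.

1044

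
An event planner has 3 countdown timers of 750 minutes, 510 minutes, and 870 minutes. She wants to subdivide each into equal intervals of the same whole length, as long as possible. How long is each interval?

The interval must divide each timer length; the longest such is the gcd.
750 = 2 × 3 × 5^3
510 = 2 × 3 × 5 × 17
870 = 2 × 3 × 5 × 29
gcd(750, 510, 870) = 2 × 3 × 5 = 30.

30 minutes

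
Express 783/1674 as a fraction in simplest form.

783 = 3^3 × 29
1674 = 2 × 3^3 × 31
gcd(783, 1674) = 3^3 = 27.
Divide numerator and denominator by 27: 783/1674 = 29/62.

29/62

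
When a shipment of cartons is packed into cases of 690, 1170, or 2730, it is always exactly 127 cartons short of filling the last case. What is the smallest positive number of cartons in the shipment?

Being 127 short of a full case of size k means N ≡ −127 (mod k), i.e. N + 127 is a multiple of each size.
690 = 2 × 3 × 5 × 23
1170 = 2 × 3^2 × 5 × 13
2730 = 2 × 3 × 5 × 7 × 13
LCM(690, 1170, 2730) = 2 × 3^2 × 5 × 7 × 13 × 23 = 188370.
Smallest positive N is 188370 − 127 = 188243.

188243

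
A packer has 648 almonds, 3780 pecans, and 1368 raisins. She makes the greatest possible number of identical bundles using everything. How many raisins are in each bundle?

Number of bundles = gcd(648, 3780, 1368).
648 = 2^3 × 3^4
3780 = 2^2 × 3^3 × 5 × 7
1368 = 2^3 × 3^2 × 19
gcd(648, 3780, 1368) = 2^2 × 3^2 = 36.
raisins per bundle = 1368 / 36 = 38.

38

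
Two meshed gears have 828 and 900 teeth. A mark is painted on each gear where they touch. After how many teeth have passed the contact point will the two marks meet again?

The first simultaneous occurrence is after LCM of the individual periods.
828 = 2^2 × 3^2 × 23
900 = 2^2 × 3^2 × 5^2
LCM(828, 900) = 2^2 × 3^2 × 5^2 × 23 = 20700.

20700 teeth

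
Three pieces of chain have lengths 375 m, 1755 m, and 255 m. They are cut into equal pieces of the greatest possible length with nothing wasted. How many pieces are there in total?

159

Piece length = gcd(375, 1755, 255).
375 = 3 × 5^3
1755 = 3^3 × 5 × 13
255 = 3 × 5 × 17
gcd(375, 1755, 255) = 3 × 5 = 15.
Total pieces = 375/15 + 1755/15 + 255/15 = 25 + 117 + 17 = 159.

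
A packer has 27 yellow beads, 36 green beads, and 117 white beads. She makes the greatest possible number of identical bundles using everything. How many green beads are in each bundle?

4

Number of bundles = gcd(27, 36, 117).
27 = 3^3
36 = 2^2 × 3^2
117 = 3^2 × 13
gcd(27, 36, 117) = 3^2 = 9.
green beads per bundle = 36 / 9 = 4.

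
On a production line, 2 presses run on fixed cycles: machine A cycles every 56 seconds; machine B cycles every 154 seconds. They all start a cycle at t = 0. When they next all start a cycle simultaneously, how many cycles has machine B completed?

4 cycles

They are all back at their starting positions together after one LCM of the periods.
56 = 2^3 × 7
154 = 2 × 7 × 11
LCM(56, 154) = 2^3 × 7 × 11 = 616.
Cycles for period 154: 616 / 154 = 4.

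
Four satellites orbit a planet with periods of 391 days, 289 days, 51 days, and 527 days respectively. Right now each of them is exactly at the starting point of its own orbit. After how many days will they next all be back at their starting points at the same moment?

618171 days

We need the least common multiple of the intervals.
391 = 17 × 23
289 = 17^2
51 = 3 × 17
527 = 17 × 31
LCM(391, 289, 51, 527) = 3 × 17^2 × 23 × 31 = 618171.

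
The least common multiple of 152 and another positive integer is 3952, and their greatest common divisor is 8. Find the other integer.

208

gcd × lcm = product of the two integers, so the other integer is (8 × 3952) / 152 = 208.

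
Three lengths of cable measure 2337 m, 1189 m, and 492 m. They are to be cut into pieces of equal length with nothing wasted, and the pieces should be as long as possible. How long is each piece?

41 m

The greatest length dividing all of 2337, 1189, and 492 is their gcd.
2337 = 3 × 19 × 41
1189 = 29 × 41
492 = 2^2 × 3 × 41
gcd(2337, 1189, 492) = 41.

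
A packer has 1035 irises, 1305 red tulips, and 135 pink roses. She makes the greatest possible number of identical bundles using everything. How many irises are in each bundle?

Number of bundles = gcd(1035, 1305, 135).
1035 = 3^2 × 5 × 23
1305 = 3^2 × 5 × 29
135 = 3^3 × 5
gcd(1035, 1305, 135) = 3^2 × 5 = 45.
irises per bundle = 1035 / 45 = 23.

23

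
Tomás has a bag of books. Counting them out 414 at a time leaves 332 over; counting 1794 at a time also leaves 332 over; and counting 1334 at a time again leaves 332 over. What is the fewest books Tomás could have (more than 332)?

156410

N − 332 must be a common multiple of 414, 1794, and 1334.
414 = 2 × 3^2 × 23
1794 = 2 × 3 × 13 × 23
1334 = 2 × 23 × 29
LCM(414, 1794, 1334) = 2 × 3^2 × 13 × 23 × 29 = 156078.
Smallest N > 332 is LCM + 332 = 156078 + 332 = 156410.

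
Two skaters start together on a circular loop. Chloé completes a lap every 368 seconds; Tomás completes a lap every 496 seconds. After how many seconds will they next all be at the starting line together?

11408 seconds

They coincide at every common multiple of the periods; the first is the LCM.
368 = 2^4 × 23
496 = 2^4 × 31
LCM(368, 496) = 2^4 × 23 × 31 = 11408.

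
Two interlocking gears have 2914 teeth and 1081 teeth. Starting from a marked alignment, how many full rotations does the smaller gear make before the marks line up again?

62 rotations

All finish a whole number of cycles simultaneously at t = LCM of the periods.
2914 = 2 × 31 × 47
1081 = 23 × 47
LCM(2914, 1081) = 2 × 23 × 31 × 47 = 67022.
Rotations for period 1081: 67022 / 1081 = 62.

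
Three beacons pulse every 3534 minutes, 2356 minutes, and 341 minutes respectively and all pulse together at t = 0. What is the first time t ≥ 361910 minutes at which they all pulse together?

Joint pulses occur at multiples of LCM(3534, 2356, 341).
3534 = 2 × 3 × 19 × 31
2356 = 2^2 × 19 × 31
341 = 11 × 31
LCM(3534, 2356, 341) = 2^2 × 3 × 11 × 19 × 31 = 77748.
Smallest multiple of 77748 that is ≥ 361910: ⌈361910/77748⌉ × 77748 = 5 × 77748 = 388740.

388740 minutes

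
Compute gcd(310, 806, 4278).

310 = 2 × 5 × 31
806 = 2 × 13 × 31
4278 = 2 × 3 × 23 × 31
gcd(310, 806, 4278) = 2 × 31 = 62.

62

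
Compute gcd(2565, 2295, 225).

45

2565 = 3^3 × 5 × 19
2295 = 3^3 × 5 × 17
225 = 3^2 × 5^2
gcd(2565, 2295, 225) = 3^2 × 5 = 45.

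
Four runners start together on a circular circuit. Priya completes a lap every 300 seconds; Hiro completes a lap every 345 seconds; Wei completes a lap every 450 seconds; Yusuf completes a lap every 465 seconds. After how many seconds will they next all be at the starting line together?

641700 seconds

They coincide at every common multiple of the periods; the first is the LCM.
300 = 2^2 × 3 × 5^2
345 = 3 × 5 × 23
450 = 2 × 3^2 × 5^2
465 = 3 × 5 × 31
LCM(300, 345, 450, 465) = 2^2 × 3^2 × 5^2 × 23 × 31 = 641700.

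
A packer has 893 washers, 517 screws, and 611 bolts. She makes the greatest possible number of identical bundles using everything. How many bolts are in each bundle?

13

Number of bundles = gcd(893, 517, 611).
893 = 19 × 47
517 = 11 × 47
611 = 13 × 47
gcd(893, 517, 611) = 47.
bolts per bundle = 611 / 47 = 13.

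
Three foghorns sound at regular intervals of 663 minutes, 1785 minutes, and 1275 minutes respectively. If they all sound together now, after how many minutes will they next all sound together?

They coincide at every common multiple of the periods; the first is the LCM.
663 = 3 × 13 × 17
1785 = 3 × 5 × 7 × 17
1275 = 3 × 5^2 × 17
LCM(663, 1785, 1275) = 3 × 5^2 × 7 × 13 × 17 = 116025.

116025 minutes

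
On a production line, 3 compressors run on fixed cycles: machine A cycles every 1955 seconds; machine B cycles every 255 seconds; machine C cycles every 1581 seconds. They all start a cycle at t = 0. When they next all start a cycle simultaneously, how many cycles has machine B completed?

713 cycles

They are all back at their starting positions together after one LCM of the periods.
1955 = 5 × 17 × 23
255 = 3 × 5 × 17
1581 = 3 × 17 × 31
LCM(1955, 255, 1581) = 3 × 5 × 17 × 23 × 31 = 181815.
Cycles for period 255: 181815 / 255 = 713.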